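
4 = 4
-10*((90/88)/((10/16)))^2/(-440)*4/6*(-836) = -4104/121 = -33.92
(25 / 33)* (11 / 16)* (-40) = -125 / 6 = -20.83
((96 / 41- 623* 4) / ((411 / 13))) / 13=-102076 / 16851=-6.06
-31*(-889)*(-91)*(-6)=15047214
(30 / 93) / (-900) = -1 / 2790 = -0.00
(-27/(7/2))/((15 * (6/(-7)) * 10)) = 3/50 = 0.06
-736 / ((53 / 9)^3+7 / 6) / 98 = -536544 / 14673295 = -0.04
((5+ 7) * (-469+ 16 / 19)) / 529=-10.62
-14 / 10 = -7 / 5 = -1.40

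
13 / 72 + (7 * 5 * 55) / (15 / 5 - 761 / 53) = -524141 / 3096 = -169.30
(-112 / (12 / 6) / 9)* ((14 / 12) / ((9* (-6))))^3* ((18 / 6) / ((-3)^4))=2401 / 1033121304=0.00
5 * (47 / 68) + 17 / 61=15491 / 4148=3.73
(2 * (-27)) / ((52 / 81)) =-2187 / 26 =-84.12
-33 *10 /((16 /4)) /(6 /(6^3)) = -2970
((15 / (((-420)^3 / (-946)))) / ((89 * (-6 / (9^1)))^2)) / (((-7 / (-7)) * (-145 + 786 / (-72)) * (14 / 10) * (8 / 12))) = -4257 / 11386649149120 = -0.00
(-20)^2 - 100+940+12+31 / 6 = 7543 / 6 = 1257.17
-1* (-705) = 705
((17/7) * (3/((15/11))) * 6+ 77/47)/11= 3.06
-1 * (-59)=59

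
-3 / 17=-0.18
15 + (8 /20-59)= -218 /5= -43.60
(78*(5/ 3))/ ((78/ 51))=85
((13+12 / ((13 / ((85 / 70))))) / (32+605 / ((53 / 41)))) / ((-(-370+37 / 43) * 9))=2928515 / 344512655487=0.00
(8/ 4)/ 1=2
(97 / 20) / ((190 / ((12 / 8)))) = 0.04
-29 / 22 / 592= -0.00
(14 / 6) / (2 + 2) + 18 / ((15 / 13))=971 / 60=16.18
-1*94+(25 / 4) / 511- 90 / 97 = -18818727 / 198268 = -94.92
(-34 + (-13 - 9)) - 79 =-135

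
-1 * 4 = -4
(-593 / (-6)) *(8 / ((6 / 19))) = 22534 / 9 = 2503.78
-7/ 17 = -0.41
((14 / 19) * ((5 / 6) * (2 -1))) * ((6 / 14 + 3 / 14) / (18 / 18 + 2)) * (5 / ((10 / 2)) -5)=-10 / 19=-0.53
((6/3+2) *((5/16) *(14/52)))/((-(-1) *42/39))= 5/16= 0.31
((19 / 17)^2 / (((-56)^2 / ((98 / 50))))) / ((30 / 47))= 16967 / 13872000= 0.00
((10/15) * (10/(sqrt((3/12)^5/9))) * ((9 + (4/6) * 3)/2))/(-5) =-704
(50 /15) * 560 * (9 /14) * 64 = 76800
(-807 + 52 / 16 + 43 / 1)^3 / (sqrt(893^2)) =-28177720507 / 57152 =-493031.22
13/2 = 6.50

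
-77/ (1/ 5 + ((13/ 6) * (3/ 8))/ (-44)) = -271040/ 639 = -424.16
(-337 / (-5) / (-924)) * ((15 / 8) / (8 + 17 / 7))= -337 / 25696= -0.01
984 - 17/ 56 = 55087/ 56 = 983.70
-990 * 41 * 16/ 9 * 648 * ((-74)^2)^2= -1402162698055680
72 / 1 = 72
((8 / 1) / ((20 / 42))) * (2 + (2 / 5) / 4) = 882 / 25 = 35.28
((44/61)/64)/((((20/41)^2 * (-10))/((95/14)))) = -351329/10931200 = -0.03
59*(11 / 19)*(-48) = -1639.58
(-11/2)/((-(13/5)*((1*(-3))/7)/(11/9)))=-4235/702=-6.03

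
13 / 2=6.50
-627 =-627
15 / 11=1.36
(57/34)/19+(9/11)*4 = 1257/374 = 3.36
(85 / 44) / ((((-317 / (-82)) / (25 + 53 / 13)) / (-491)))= -323404515 / 45331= -7134.29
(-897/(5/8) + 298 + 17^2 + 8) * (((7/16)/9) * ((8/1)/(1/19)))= -558733/90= -6208.14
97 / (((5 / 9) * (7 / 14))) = 1746 / 5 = 349.20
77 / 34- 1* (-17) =655 / 34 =19.26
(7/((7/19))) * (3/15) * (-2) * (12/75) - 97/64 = -21853/8000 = -2.73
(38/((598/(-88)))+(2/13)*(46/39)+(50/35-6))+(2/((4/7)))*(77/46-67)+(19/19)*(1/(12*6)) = -467447185/1959048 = -238.61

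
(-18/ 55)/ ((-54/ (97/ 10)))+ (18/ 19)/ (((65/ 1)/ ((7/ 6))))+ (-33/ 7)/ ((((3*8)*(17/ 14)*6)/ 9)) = -0.17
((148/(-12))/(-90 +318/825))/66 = 0.00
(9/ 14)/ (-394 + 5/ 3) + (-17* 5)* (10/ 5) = -2801287/ 16478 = -170.00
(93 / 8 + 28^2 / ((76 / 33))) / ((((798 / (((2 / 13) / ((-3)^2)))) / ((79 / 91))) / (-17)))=-23955091 / 215239752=-0.11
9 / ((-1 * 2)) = -9 / 2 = -4.50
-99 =-99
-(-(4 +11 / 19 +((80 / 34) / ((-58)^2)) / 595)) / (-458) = -148016879 / 14805086786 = -0.01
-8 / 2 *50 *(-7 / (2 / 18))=12600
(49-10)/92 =39/92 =0.42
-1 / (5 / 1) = -1 / 5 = -0.20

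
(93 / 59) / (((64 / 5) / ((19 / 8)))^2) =839325 / 15466496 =0.05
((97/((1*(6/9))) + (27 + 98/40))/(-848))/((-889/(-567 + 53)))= -899243/7538720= -0.12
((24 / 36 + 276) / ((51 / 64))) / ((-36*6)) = -6640 / 4131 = -1.61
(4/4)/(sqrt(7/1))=sqrt(7)/7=0.38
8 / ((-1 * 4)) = -2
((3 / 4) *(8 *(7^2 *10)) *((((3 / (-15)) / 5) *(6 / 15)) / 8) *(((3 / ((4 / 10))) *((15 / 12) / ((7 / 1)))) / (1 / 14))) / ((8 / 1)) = -441 / 32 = -13.78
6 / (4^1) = 3 / 2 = 1.50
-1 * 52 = -52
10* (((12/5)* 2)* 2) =96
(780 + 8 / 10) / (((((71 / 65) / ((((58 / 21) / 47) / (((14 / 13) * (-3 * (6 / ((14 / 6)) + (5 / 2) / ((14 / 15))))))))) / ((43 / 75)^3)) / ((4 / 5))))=-24339960040448 / 65188034296875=-0.37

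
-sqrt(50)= -5 * sqrt(2)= -7.07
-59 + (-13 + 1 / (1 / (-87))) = -159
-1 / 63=-0.02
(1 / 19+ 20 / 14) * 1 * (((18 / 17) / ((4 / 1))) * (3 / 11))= 5319 / 49742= 0.11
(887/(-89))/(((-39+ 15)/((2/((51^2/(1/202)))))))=887/561129336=0.00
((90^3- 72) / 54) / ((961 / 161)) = 6519856 / 2883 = 2261.48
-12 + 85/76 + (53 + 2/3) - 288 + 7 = -54313/228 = -238.21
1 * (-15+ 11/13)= -184/13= -14.15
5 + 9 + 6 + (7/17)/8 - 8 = 1639/136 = 12.05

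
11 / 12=0.92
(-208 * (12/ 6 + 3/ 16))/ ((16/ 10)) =-2275/ 8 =-284.38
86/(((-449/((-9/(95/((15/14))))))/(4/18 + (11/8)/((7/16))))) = 27348/418019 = 0.07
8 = 8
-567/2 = -283.50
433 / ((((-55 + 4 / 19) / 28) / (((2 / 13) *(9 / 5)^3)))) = -111953016 / 563875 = -198.54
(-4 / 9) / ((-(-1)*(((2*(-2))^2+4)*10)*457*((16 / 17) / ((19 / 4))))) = -323 / 13161600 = -0.00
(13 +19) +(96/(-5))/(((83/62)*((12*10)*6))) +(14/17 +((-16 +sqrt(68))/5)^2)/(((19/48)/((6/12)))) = 99308956/2010675 - 1536*sqrt(17)/475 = 36.06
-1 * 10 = -10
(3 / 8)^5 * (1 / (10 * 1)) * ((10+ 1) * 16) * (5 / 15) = 891 / 20480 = 0.04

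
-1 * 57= -57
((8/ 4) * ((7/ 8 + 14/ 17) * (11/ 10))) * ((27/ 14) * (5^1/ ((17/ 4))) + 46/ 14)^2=158602323/ 1375640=115.29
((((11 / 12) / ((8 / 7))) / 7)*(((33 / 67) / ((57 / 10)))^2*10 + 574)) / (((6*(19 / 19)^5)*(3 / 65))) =332583910945 / 1400137056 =237.54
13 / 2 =6.50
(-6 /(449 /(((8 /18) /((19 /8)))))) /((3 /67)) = -4288 /76779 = -0.06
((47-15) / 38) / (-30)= -8 / 285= -0.03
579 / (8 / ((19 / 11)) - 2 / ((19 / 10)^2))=209019 / 1472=142.00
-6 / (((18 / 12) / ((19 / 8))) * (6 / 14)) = -133 / 6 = -22.17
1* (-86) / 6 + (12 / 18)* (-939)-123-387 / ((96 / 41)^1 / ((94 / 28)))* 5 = -4754665 / 1344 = -3537.70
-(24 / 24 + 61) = -62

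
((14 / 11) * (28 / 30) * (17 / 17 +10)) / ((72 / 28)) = 686 / 135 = 5.08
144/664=18/83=0.22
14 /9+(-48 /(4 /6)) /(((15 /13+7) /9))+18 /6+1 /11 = -392608 /5247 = -74.83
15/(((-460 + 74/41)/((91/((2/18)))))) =-167895/6262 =-26.81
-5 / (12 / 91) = -455 / 12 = -37.92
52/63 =0.83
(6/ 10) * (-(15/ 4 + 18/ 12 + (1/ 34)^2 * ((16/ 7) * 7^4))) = -34671/ 5780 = -6.00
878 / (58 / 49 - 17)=-43022 / 775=-55.51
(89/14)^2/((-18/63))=-7921/56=-141.45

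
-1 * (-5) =5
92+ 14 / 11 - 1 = 1015 / 11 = 92.27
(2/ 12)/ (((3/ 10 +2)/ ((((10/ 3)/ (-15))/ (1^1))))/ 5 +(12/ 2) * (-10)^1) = -0.00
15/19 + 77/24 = 1823/456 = 4.00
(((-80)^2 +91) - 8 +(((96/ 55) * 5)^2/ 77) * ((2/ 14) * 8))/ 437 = 422888505/ 28500703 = 14.84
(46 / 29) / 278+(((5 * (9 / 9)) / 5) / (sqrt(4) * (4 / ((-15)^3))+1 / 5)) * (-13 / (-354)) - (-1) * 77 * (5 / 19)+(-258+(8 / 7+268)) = 45975614219 / 1455037822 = 31.60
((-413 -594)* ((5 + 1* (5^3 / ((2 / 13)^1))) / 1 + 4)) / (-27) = 1654501 / 54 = 30638.91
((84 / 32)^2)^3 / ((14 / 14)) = 85766121 / 262144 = 327.17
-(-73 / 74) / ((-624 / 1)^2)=73 / 28813824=0.00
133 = 133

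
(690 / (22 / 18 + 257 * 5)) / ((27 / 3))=345 / 5788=0.06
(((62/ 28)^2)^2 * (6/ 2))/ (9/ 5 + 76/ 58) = 23.19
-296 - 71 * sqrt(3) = -418.98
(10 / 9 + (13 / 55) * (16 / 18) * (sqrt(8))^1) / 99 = 208 * sqrt(2) / 49005 + 10 / 891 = 0.02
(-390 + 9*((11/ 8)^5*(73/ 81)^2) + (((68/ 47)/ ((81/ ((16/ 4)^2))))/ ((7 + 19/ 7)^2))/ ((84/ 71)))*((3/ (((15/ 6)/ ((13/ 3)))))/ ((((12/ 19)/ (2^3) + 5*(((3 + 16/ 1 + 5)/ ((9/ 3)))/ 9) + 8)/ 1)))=-1669205388939517/ 11353762897920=-147.02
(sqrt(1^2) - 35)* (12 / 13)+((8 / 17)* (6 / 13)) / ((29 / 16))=-200376 / 6409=-31.26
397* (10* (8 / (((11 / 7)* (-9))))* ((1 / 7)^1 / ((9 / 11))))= -31760 / 81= -392.10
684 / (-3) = -228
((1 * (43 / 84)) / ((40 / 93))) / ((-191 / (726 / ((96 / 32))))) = -161293 / 106960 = -1.51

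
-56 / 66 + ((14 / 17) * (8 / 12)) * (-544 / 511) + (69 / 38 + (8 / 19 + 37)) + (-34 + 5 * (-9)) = -3771175 / 91542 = -41.20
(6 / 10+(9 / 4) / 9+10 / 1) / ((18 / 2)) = 217 / 180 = 1.21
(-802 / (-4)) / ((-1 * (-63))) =401 / 126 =3.18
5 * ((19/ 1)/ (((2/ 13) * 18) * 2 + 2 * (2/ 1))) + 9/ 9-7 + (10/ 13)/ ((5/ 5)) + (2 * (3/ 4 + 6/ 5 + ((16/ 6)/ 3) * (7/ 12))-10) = -72697/ 217620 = -0.33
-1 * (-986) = 986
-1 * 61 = -61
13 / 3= 4.33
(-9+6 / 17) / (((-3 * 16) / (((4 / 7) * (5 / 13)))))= 35 / 884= 0.04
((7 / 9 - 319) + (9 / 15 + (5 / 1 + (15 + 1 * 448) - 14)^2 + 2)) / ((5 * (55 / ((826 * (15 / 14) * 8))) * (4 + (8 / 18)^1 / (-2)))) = 6556800036 / 4675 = 1402524.07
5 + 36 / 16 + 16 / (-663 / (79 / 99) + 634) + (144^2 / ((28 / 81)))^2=3598354480.96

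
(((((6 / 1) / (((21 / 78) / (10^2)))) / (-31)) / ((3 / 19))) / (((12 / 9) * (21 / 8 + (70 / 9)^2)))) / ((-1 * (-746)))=-24008400 / 3310567841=-0.01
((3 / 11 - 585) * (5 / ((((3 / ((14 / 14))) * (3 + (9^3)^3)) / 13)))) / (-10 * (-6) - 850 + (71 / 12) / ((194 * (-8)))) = 0.00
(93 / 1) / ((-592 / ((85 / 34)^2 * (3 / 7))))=-6975 / 16576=-0.42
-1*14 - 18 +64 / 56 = -30.86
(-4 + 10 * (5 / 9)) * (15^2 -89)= 1904 / 9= 211.56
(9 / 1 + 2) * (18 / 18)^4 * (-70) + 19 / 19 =-769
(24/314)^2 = 144/24649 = 0.01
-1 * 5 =-5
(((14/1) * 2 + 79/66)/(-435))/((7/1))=-0.01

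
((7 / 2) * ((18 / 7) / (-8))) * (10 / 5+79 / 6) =-273 / 16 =-17.06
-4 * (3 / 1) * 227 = -2724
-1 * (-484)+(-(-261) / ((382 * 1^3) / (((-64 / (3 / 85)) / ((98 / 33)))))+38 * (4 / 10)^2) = 17052468 / 233975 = 72.88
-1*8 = -8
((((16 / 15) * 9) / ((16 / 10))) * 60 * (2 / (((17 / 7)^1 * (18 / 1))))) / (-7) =-40 / 17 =-2.35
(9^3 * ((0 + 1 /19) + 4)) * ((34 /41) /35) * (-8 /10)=-1090584 /19475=-56.00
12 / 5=2.40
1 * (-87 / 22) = -87 / 22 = -3.95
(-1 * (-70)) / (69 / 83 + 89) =2905 / 3728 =0.78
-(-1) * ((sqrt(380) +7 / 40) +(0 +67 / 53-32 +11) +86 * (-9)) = -774.07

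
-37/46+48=2171/46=47.20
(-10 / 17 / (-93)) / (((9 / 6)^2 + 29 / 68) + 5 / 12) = 40 / 19561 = 0.00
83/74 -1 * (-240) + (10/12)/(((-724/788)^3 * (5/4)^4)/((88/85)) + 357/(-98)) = 352913870464095983/1464559305657234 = 240.97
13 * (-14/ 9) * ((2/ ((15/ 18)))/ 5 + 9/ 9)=-6734/ 225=-29.93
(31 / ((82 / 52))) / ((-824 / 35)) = -14105 / 16892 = -0.84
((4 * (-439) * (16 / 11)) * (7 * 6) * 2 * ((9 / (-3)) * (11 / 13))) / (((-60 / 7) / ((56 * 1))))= -231286272 / 65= -3558250.34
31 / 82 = 0.38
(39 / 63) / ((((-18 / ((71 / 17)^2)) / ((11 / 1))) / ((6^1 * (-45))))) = 3604315 / 2023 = 1781.67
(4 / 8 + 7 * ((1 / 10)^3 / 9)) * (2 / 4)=0.25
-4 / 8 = -0.50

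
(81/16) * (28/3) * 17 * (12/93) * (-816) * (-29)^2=-2204940528/31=-71127113.81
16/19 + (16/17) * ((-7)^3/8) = -12762/323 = -39.51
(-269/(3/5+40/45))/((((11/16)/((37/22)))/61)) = -218567880/8107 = -26960.39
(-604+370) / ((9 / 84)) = -2184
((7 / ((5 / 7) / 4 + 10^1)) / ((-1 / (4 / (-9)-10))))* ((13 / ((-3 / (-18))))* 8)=3832192 / 855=4482.10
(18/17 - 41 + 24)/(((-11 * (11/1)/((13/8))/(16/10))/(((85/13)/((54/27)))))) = 271/242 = 1.12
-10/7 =-1.43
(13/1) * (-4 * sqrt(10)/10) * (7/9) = -182 * sqrt(10)/45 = -12.79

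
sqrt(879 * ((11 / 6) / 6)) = sqrt(9669) / 6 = 16.39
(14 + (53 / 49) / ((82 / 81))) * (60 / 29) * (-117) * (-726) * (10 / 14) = 771422008500 / 407827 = 1891542.27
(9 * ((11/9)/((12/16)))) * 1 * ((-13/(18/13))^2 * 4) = 1256684/243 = 5171.54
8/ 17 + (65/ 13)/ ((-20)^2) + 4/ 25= 4373/ 6800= 0.64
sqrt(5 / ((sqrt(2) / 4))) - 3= -3+ 2^(3 / 4)* sqrt(5)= 0.76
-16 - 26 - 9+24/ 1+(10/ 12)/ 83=-13441/ 498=-26.99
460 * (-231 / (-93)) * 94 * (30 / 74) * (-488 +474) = -699190800 / 1147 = -609582.21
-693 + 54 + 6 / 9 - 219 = -2572 / 3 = -857.33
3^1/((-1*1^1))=-3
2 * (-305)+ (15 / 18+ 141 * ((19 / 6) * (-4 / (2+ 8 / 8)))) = -2409 / 2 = -1204.50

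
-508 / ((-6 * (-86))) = -127 / 129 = -0.98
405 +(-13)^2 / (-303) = 122546 / 303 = 404.44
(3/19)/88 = 3/1672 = 0.00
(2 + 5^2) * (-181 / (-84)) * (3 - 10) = -407.25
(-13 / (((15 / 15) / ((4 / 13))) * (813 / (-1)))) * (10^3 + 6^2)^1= 4144 / 813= 5.10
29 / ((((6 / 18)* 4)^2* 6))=87 / 32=2.72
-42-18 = -60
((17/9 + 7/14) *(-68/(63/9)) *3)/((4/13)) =-9503/42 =-226.26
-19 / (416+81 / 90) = -190 / 4169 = -0.05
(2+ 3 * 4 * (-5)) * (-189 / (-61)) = -10962 / 61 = -179.70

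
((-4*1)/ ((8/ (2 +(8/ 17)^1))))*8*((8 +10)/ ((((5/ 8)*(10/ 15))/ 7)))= -254016/ 85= -2988.42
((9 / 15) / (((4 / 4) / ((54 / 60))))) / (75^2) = 3 / 31250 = 0.00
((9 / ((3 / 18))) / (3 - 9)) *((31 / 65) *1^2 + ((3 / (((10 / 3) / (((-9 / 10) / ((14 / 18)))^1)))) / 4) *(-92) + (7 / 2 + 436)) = -4175.37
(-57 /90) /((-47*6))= 19 /8460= 0.00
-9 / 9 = -1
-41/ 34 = -1.21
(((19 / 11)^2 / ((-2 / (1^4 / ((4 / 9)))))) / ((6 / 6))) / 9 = -361 / 968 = -0.37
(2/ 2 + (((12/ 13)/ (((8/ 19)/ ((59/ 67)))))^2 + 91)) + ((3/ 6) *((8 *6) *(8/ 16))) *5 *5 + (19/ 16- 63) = 333.91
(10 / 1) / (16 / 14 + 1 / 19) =1330 / 159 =8.36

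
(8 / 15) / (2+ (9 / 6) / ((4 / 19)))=64 / 1095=0.06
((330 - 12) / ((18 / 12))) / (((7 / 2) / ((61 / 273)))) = 25864 / 1911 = 13.53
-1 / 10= -0.10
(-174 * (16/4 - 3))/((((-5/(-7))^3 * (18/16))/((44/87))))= -241472/1125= -214.64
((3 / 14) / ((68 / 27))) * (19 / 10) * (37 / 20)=56943 / 190400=0.30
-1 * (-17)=17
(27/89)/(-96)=-9/2848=-0.00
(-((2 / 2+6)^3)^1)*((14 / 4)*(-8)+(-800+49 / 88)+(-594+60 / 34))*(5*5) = 18211919425 / 1496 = 12173742.93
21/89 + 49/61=5642/5429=1.04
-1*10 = -10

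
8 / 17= 0.47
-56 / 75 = -0.75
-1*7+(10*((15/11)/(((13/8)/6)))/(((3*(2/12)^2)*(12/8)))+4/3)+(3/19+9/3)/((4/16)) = 3339971/8151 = 409.76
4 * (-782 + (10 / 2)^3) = -2628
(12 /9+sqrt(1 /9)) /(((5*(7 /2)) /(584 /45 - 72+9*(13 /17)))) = -79774 /16065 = -4.97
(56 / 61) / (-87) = -56 / 5307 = -0.01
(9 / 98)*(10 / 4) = 0.23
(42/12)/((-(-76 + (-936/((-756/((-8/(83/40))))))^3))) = 0.02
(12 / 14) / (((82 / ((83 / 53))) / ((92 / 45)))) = 0.03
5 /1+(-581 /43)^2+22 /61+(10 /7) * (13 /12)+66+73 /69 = 9316683567 /36318058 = 256.53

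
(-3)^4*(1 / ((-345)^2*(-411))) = -3 / 1811825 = -0.00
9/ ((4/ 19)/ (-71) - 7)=-4047/ 3149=-1.29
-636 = -636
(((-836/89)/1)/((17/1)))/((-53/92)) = 76912/80189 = 0.96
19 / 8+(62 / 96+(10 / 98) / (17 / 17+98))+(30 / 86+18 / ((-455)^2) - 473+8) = -6509381259109 / 14100886800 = -461.63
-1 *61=-61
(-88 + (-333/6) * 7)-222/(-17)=-15757/34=-463.44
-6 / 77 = -0.08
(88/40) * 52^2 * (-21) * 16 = -9993984/5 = -1998796.80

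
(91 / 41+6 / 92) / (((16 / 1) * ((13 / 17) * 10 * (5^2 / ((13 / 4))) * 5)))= 73253 / 150880000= 0.00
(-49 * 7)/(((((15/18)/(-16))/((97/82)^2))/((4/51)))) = 103273184/142885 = 722.77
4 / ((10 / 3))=1.20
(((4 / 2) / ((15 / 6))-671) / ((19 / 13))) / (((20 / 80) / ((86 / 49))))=-14985672 / 4655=-3219.26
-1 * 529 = -529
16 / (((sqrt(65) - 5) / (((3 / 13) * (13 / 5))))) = 6 / 5 +6 * sqrt(65) / 25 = 3.13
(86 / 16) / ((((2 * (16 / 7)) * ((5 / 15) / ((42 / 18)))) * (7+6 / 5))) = 10535 / 10496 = 1.00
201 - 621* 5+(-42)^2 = -1140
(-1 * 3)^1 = -3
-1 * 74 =-74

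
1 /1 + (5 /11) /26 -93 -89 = -51761 /286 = -180.98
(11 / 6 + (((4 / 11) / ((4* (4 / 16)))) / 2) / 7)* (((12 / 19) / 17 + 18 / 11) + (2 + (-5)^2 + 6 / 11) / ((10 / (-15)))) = -11523485 / 156332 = -73.71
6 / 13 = 0.46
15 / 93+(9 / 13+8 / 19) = 9760 / 7657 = 1.27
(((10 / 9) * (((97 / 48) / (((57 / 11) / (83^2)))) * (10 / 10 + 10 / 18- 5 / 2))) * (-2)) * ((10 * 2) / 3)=3123989275 / 83106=37590.42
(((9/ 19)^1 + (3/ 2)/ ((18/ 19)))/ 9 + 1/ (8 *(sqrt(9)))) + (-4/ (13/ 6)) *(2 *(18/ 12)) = -281071/ 53352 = -5.27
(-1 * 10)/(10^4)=-1/1000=-0.00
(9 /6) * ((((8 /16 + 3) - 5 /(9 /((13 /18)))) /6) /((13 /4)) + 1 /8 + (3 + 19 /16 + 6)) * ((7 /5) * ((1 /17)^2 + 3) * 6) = 803956573 /2028780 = 396.28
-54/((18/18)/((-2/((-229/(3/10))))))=-0.14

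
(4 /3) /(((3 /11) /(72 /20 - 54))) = -1232 /5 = -246.40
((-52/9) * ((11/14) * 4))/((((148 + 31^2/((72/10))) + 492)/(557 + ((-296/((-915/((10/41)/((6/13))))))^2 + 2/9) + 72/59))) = -76392666168941408/5826525831673785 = -13.11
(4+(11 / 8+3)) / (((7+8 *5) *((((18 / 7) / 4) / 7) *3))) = 3283 / 5076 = 0.65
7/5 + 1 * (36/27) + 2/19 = 809/285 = 2.84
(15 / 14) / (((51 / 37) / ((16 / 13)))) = 1480 / 1547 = 0.96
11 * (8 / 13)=88 / 13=6.77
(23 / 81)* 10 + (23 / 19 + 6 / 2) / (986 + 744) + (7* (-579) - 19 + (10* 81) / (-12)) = -2202745597 / 532494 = -4136.66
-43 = -43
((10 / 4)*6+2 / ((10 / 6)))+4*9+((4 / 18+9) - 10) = 2314 / 45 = 51.42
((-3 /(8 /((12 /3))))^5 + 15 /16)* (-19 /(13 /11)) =107.01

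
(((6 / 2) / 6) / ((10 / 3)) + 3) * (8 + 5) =819 / 20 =40.95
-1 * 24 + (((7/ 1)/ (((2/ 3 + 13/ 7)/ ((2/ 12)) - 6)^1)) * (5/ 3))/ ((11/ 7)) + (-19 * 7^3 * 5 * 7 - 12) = -481810957/ 2112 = -228130.19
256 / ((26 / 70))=8960 / 13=689.23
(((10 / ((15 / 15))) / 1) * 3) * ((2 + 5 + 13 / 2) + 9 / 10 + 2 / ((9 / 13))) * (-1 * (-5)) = 7780 / 3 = 2593.33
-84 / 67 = -1.25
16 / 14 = 1.14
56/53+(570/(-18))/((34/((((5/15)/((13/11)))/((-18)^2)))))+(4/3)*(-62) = -5574856409/68310216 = -81.61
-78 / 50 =-39 / 25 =-1.56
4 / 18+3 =29 / 9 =3.22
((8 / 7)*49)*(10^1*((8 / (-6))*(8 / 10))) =-597.33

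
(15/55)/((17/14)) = 42/187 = 0.22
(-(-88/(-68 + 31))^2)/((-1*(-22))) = -352/1369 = -0.26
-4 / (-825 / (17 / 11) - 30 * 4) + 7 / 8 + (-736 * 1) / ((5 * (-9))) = 102179 / 5928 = 17.24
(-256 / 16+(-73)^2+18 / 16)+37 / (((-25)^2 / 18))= 26575953 / 5000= 5315.19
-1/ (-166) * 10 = 5/ 83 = 0.06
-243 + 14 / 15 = -3631 / 15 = -242.07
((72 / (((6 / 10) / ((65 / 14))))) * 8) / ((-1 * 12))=-2600 / 7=-371.43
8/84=2/21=0.10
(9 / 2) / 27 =1 / 6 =0.17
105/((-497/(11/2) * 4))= -165/568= -0.29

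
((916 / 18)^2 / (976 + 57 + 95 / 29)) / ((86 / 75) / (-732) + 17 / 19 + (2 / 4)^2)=176259445100 / 80629283097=2.19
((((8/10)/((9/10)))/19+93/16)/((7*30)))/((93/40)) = 16031/1335852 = 0.01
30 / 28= 15 / 14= 1.07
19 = 19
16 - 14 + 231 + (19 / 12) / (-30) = 83861 / 360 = 232.95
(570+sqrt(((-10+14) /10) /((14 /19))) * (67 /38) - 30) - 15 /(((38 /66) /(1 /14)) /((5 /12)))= 67 * sqrt(665) /1330+573735 /1064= 540.52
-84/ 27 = -28/ 9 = -3.11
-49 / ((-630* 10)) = 7 / 900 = 0.01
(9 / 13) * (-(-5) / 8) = 45 / 104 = 0.43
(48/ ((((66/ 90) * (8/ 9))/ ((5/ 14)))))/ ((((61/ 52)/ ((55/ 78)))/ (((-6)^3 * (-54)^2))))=-9956740.05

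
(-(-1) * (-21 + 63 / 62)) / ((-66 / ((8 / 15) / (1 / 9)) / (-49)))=-121422 / 1705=-71.22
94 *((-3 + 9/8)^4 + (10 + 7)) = 2759.80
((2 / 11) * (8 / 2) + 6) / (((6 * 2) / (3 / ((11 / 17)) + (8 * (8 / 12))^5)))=427228973 / 176418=2421.69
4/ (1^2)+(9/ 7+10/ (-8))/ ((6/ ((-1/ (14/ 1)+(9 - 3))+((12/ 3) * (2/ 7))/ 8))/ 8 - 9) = 84419/ 21126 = 4.00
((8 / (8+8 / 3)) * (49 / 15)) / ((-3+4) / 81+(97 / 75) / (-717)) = 4742955 / 20408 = 232.41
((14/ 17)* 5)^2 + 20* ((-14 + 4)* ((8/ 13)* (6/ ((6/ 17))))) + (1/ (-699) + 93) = -5205945358/ 2626143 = -1982.35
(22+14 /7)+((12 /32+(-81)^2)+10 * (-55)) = 48283 /8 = 6035.38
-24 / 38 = -12 / 19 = -0.63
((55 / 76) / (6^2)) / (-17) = -55 / 46512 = -0.00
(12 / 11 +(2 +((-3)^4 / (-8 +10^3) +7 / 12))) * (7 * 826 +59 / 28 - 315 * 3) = 5553172245 / 305536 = 18175.18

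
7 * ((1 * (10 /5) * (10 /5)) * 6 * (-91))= -15288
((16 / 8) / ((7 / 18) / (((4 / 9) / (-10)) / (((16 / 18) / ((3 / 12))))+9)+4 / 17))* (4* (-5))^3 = -57437.41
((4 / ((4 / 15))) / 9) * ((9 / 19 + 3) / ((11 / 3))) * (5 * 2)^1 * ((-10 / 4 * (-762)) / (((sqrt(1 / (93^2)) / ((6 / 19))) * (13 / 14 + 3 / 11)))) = 9822027600 / 13357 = 735346.83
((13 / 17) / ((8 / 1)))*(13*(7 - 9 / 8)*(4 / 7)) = 7943 / 1904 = 4.17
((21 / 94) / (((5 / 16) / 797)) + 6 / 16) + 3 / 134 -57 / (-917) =65864570907 / 115505320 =570.23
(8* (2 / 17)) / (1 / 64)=1024 / 17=60.24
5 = 5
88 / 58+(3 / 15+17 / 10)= 991 / 290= 3.42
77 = 77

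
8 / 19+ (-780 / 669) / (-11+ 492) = 65628 / 156769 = 0.42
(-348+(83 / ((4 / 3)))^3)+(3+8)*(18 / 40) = 77081469 / 320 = 240879.59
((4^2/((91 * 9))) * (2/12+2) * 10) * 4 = 320/189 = 1.69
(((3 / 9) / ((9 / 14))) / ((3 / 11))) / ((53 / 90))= 1540 / 477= 3.23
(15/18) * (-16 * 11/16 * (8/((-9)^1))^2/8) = -220/243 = -0.91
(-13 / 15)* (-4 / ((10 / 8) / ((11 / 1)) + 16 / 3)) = 2288 / 3595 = 0.64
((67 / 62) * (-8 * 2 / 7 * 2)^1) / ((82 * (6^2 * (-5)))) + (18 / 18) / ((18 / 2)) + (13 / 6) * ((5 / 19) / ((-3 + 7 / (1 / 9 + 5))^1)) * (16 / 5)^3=-10790221363 / 950866875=-11.35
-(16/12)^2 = -1.78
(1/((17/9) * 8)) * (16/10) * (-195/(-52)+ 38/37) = 6363/12580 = 0.51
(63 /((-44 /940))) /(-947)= 14805 /10417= 1.42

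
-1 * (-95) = 95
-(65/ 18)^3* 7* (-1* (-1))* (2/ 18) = -36.63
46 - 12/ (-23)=1070/ 23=46.52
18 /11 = 1.64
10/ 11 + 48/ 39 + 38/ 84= 15569/ 6006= 2.59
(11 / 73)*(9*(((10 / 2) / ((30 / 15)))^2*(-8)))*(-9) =44550 / 73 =610.27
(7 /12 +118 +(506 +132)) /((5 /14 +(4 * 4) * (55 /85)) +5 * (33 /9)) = 1080401 /41474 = 26.05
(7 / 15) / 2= 7 / 30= 0.23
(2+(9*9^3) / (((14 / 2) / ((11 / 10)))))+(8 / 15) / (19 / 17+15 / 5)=1033.14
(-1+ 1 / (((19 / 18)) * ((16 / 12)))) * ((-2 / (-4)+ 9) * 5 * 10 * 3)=-825 / 2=-412.50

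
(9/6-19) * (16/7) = -40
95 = 95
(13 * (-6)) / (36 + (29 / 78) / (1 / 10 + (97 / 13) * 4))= -70074 / 32353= -2.17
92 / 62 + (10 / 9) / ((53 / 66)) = 14134 / 4929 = 2.87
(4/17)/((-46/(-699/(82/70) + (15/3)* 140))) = -8470/16031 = -0.53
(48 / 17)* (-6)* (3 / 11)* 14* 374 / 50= -483.84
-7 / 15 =-0.47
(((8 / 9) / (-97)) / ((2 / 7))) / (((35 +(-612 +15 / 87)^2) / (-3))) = 0.00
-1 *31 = -31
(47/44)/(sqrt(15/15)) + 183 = 184.07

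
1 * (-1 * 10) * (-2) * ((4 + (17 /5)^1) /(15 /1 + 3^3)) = 74 /21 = 3.52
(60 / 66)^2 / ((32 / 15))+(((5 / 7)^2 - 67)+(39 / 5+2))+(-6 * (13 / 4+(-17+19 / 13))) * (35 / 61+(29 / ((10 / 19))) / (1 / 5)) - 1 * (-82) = 3832979314629 / 188067880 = 20380.83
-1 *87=-87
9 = 9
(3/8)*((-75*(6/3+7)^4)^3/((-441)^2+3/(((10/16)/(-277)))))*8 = -1850620197983.37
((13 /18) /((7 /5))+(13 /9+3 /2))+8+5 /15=743 /63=11.79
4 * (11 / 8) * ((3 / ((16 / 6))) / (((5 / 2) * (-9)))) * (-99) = 1089 / 40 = 27.22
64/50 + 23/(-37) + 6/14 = 7038/6475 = 1.09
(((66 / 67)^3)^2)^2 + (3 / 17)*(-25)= -497565435142258037037723 / 139106221378758571457537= -3.58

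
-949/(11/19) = -18031/11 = -1639.18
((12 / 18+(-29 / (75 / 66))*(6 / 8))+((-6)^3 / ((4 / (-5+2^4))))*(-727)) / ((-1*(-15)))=64772929 / 2250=28787.97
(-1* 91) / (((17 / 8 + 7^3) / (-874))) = 636272 / 2761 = 230.45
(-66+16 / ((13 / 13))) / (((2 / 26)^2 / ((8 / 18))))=-3755.56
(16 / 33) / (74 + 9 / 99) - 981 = -2398529 / 2445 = -980.99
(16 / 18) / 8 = 1 / 9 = 0.11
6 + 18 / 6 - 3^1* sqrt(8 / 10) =9 - 6* sqrt(5) / 5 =6.32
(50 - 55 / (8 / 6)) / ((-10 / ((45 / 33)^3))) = -23625 / 10648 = -2.22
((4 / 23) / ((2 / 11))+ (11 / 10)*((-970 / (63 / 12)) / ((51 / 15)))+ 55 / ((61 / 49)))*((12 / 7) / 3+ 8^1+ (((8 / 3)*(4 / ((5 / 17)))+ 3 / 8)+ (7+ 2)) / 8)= -703451706859 / 3365853120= -209.00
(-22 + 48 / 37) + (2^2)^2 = -4.70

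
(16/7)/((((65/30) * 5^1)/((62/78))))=992/5915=0.17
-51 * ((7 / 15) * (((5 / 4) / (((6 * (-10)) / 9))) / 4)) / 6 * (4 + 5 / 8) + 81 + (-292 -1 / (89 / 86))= -96196933 / 455680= -211.11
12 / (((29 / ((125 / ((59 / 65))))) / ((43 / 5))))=838500 / 1711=490.06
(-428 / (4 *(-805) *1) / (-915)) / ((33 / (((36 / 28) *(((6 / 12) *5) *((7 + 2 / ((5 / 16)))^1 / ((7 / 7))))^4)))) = -2156169947 / 302486800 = -7.13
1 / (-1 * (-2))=1 / 2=0.50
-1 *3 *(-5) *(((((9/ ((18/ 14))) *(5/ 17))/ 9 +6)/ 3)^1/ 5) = 953/ 153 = 6.23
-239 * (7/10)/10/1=-1673/100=-16.73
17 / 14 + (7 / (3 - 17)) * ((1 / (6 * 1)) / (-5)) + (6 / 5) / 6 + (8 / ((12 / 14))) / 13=3911 / 1820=2.15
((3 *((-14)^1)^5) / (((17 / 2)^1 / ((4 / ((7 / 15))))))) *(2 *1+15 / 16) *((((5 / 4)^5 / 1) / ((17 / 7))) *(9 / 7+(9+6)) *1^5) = -904539234375 / 9248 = -97809173.27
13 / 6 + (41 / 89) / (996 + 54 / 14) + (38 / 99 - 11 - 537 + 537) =-347357759 / 41112126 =-8.45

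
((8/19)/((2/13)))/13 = 4/19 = 0.21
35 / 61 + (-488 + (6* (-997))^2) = 2182814031 / 61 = 35783836.57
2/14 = 1/7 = 0.14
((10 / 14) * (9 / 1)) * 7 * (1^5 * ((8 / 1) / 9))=40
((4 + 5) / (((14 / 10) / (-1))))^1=-6.43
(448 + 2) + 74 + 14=538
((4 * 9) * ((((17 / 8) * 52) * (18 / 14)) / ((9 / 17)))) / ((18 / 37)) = 139009 / 7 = 19858.43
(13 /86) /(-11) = -13 /946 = -0.01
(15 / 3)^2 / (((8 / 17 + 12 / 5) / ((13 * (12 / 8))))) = 82875 / 488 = 169.83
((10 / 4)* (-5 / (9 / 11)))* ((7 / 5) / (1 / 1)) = -21.39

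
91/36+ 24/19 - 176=-117791/684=-172.21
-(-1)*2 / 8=1 / 4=0.25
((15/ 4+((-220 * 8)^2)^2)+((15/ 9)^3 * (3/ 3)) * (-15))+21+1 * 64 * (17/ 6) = 345424527364919/ 36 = 9595125760136.64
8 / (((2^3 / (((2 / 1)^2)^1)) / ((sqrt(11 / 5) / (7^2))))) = 0.12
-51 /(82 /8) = -4.98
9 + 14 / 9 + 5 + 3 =167 / 9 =18.56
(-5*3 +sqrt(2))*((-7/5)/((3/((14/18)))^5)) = 117649/4782969-117649*sqrt(2)/71744535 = 0.02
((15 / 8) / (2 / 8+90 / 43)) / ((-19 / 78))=-1935 / 589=-3.29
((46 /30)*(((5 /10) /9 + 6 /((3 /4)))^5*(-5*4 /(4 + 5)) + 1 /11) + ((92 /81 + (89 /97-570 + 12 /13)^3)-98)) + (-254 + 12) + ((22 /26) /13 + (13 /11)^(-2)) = -258142340987859704199435941 /1406611771473771720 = -183520674.45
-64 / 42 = -32 / 21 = -1.52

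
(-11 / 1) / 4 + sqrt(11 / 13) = -11 / 4 + sqrt(143) / 13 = -1.83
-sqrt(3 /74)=-sqrt(222) /74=-0.20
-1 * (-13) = 13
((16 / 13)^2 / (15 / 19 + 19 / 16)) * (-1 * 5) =-389120 / 101569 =-3.83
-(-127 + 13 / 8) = 1003 / 8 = 125.38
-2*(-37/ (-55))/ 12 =-37/ 330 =-0.11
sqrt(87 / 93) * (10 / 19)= 10 * sqrt(899) / 589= 0.51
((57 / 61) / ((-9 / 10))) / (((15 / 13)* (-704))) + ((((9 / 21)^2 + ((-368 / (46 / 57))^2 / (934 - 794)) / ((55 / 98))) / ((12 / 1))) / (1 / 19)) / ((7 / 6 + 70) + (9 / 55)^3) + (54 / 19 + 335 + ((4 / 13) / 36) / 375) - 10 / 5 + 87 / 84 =24661096490986153291693 / 62313477836405796000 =395.76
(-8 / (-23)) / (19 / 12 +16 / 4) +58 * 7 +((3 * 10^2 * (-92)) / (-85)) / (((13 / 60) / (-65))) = -2541258386 / 26197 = -97005.70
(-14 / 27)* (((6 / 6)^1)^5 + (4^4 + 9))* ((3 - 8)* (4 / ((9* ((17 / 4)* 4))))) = 74480 / 4131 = 18.03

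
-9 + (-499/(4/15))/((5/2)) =-1515/2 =-757.50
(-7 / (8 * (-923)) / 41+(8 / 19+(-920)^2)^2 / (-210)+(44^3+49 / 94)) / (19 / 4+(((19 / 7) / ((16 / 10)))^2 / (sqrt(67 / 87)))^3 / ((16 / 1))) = -200513182520582831915106483277832156653325123584 / 219075669444402637728334971540765017035+35537072438472916082427459657877094400000 * sqrt(5829) / 6387976948371559636341594154855373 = -490536717.69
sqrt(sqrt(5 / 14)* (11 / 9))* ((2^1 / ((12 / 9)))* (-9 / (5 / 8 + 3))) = -18* sqrt(11)* 14^(3 / 4)* 5^(1 / 4) / 203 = -3.18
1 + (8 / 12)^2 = 13 / 9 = 1.44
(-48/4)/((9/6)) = -8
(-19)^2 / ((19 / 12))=228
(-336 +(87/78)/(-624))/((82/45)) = -81769395/443456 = -184.39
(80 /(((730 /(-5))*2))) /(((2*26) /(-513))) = 2565 /949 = 2.70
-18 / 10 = -9 / 5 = -1.80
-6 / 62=-3 / 31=-0.10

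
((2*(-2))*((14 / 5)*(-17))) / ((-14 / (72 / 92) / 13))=-15912 / 115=-138.37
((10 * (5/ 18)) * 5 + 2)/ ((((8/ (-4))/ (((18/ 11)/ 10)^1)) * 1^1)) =-13/ 10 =-1.30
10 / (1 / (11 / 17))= 110 / 17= 6.47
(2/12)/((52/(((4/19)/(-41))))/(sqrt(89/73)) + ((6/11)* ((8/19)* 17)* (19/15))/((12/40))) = -3676101* sqrt(6497)/16305756497618 - 266288/8152878248809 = -0.00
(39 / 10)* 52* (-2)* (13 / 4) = -6591 / 5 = -1318.20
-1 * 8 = -8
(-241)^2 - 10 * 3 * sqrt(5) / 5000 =58081 - 3 * sqrt(5) / 500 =58080.99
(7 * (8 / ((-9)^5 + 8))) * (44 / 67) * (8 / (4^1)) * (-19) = 93632 / 3955747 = 0.02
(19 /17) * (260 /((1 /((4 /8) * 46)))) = 113620 /17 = 6683.53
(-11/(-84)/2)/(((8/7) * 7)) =11/1344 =0.01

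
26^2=676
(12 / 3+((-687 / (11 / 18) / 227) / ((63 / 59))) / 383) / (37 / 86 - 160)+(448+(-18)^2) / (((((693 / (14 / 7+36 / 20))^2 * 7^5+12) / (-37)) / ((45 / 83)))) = -12831923276754109572824 / 512882575357723403021497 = -0.03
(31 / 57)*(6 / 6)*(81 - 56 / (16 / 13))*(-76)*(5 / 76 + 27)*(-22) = 49802027 / 57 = 873719.77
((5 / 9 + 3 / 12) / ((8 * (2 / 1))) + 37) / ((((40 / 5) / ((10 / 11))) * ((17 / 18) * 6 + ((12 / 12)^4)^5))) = 21341 / 33792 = 0.63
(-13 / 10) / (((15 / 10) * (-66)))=13 / 990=0.01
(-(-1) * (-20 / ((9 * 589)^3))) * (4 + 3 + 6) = -260 / 148961285901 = -0.00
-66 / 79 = -0.84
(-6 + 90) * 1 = 84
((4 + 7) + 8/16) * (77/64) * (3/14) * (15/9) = 1265/256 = 4.94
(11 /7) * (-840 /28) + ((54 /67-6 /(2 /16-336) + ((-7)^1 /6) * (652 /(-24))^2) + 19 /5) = -1229750881393 /1361019240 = -903.55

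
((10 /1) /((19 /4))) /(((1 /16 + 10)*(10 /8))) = 512 /3059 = 0.17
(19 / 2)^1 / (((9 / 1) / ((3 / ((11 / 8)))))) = 2.30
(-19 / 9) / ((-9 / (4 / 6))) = 38 / 243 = 0.16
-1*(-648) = 648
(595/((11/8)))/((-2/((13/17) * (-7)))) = 12740/11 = 1158.18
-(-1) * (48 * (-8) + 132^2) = 17040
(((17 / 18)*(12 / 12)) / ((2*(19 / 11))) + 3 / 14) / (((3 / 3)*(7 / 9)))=2335 / 3724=0.63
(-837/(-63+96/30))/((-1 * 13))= -4185/3887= -1.08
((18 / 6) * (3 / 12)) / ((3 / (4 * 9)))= 9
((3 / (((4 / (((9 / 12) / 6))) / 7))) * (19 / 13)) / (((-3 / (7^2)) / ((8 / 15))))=-6517 / 780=-8.36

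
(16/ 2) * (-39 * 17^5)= -442995384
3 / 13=0.23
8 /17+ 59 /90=1723 /1530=1.13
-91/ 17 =-5.35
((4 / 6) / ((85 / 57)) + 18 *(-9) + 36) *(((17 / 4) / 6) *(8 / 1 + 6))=-18676 / 15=-1245.07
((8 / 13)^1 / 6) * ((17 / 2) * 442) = 1156 / 3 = 385.33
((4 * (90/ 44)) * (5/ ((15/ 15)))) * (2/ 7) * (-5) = -4500/ 77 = -58.44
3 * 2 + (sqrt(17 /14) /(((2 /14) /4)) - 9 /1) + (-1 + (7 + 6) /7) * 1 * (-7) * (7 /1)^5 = -100845 + 2 * sqrt(238) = -100814.15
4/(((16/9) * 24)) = 3/32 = 0.09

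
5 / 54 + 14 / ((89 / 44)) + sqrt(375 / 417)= 5 * sqrt(695) / 139 + 33709 / 4806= 7.96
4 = 4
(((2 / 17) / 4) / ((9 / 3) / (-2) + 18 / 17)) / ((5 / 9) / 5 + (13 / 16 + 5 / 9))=-16 / 355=-0.05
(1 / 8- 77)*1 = -615 / 8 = -76.88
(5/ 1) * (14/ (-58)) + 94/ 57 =0.44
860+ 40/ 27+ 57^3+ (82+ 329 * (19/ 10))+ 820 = 50647027/ 270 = 187581.58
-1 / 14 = -0.07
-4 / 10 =-2 / 5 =-0.40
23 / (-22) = -23 / 22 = -1.05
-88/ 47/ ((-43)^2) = -88/ 86903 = -0.00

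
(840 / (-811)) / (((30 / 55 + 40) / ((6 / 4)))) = -0.04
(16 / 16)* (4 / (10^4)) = 1 / 2500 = 0.00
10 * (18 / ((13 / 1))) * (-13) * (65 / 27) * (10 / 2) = -6500 / 3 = -2166.67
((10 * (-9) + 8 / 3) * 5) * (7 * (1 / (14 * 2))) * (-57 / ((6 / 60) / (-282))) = -17547450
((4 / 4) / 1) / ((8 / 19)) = 19 / 8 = 2.38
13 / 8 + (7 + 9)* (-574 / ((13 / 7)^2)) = -3597931 / 1352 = -2661.19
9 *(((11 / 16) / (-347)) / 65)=-99 / 360880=-0.00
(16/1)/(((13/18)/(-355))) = -102240/13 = -7864.62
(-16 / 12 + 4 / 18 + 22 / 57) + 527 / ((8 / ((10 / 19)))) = 23219 / 684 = 33.95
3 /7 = 0.43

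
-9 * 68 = -612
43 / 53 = 0.81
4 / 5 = 0.80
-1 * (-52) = 52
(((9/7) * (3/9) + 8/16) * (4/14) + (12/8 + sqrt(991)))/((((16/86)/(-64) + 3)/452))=13449712/50519 + 155488 * sqrt(991)/1031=5013.84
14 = 14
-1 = -1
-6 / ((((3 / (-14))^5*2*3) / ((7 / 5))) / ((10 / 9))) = 7529536 / 2187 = 3442.86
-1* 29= -29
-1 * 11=-11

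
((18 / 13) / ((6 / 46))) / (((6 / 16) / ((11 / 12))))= 1012 / 39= 25.95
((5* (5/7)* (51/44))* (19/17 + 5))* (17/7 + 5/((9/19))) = 531700/1617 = 328.82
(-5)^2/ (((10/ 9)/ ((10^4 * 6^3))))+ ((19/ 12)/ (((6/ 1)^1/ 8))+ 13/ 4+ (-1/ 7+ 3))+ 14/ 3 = 12247203247/ 252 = 48600012.88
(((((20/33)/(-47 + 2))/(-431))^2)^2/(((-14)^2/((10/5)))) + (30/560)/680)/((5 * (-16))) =-5638377802534504682741/5725584712547037648077644800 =-0.00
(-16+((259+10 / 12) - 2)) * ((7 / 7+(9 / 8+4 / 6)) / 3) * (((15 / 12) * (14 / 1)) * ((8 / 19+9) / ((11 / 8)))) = 609064505 / 22572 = 26983.19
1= 1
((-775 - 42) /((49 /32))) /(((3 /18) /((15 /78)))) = -392160 /637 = -615.64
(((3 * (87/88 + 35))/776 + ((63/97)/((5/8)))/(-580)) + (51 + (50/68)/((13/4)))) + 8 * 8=1262244286141/10941444800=115.36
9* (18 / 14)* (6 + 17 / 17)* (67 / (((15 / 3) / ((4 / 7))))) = 21708 / 35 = 620.23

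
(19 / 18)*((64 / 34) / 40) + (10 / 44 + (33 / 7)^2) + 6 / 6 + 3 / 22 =9746692 / 412335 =23.64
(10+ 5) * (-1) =-15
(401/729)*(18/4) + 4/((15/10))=833/162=5.14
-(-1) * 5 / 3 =5 / 3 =1.67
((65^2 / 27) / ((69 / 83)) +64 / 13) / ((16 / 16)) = 4678007 / 24219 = 193.15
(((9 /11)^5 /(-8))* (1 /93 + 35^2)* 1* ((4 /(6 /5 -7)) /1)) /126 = 622890405 /2026987886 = 0.31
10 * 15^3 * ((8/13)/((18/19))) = 285000/13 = 21923.08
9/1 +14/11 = 113/11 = 10.27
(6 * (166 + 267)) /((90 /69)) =9959 /5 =1991.80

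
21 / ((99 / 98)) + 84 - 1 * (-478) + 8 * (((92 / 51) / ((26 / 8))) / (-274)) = 582.77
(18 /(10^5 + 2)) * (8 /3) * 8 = 64 /16667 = 0.00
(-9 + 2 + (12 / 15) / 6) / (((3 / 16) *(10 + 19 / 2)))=-3296 / 1755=-1.88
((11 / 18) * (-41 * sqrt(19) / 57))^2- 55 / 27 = 90541 / 55404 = 1.63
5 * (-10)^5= -500000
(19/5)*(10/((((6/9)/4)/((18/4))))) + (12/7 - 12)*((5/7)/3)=50154/49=1023.55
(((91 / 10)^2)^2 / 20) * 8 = 68574961 / 25000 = 2743.00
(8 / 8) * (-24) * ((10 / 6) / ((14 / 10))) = -200 / 7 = -28.57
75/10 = 15/2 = 7.50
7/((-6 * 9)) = -7/54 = -0.13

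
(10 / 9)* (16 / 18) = 80 / 81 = 0.99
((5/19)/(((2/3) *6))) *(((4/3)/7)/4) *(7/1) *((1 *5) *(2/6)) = 25/684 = 0.04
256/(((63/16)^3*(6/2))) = 1048576/750141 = 1.40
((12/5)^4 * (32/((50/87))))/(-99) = -3207168/171875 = -18.66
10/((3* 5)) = 2/3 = 0.67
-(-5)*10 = 50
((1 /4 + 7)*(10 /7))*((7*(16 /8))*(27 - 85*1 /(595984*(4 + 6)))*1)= 4666552255 /1191968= 3915.00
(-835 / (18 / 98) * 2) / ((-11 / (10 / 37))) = 818300 / 3663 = 223.40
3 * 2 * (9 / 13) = 54 / 13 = 4.15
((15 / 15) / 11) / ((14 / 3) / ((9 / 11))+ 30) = 27 / 10604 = 0.00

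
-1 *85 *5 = -425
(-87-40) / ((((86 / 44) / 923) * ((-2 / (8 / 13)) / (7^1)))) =5554472 / 43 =129173.77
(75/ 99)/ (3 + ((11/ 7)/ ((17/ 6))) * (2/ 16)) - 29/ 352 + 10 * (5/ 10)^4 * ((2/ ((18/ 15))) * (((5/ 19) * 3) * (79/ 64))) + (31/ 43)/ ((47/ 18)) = 125434618609/ 86171042304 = 1.46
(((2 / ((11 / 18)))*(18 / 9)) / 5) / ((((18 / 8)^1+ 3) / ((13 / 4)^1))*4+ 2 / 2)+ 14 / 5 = 15874 / 5335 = 2.98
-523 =-523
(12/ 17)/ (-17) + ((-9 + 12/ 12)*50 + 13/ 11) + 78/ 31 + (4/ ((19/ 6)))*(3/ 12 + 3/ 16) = -1482182465/ 3744862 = -395.79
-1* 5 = -5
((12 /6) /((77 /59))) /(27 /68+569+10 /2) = 8024 /3007543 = 0.00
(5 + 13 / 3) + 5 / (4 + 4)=239 / 24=9.96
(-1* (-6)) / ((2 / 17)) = 51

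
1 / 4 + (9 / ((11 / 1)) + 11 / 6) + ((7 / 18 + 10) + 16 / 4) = 6847 / 396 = 17.29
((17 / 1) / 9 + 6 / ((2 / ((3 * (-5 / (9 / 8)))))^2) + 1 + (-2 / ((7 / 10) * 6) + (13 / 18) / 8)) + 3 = 30483 / 112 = 272.17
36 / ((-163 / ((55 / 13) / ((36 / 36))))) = -1980 / 2119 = -0.93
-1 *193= -193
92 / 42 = 46 / 21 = 2.19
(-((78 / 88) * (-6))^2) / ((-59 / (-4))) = -13689 / 7139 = -1.92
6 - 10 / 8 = 19 / 4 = 4.75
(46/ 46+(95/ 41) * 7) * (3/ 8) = 6.46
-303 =-303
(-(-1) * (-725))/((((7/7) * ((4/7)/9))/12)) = -137025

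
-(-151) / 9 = 151 / 9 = 16.78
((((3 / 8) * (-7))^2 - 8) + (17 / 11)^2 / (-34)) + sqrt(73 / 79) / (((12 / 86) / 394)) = -9135 / 7744 + 8471 * sqrt(5767) / 237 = 2713.14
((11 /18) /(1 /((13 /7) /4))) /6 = 143 /3024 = 0.05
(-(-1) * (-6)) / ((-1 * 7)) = 6 / 7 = 0.86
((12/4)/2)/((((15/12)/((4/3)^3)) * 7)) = 128/315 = 0.41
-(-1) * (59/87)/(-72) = -59/6264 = -0.01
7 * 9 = 63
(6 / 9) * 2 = 4 / 3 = 1.33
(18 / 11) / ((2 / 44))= 36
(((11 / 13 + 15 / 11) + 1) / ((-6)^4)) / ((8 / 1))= 17 / 54912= 0.00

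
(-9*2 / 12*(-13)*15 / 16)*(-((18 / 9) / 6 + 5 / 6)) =-1365 / 64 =-21.33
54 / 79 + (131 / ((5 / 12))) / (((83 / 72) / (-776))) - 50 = -6940248776 / 32785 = -211689.76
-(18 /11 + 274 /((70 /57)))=-86529 /385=-224.75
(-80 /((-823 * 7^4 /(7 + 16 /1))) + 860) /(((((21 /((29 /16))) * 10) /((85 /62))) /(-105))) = -1047243923325 /980107408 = -1068.50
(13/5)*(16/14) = 104/35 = 2.97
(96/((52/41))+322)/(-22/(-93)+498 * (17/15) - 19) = 2404050/3298373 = 0.73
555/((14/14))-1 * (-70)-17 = 608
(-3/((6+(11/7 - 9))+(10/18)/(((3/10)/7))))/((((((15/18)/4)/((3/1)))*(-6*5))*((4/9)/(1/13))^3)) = 1240029/1915784000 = 0.00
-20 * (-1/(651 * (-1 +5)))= 0.01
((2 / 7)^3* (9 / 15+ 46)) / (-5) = -1864 / 8575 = -0.22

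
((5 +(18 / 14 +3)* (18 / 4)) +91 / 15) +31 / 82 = 264589 / 8610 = 30.73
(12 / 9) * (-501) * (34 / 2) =-11356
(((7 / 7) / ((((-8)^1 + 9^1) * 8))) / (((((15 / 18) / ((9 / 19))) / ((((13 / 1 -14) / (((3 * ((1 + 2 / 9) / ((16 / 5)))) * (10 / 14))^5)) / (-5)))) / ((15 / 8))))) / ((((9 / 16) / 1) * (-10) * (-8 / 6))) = 7226702364672 / 747062744140625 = 0.01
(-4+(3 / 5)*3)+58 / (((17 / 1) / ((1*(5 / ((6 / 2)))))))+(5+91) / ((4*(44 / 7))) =20489 / 2805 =7.30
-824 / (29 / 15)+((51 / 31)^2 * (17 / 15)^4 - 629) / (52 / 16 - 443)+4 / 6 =-116949543519254 / 275746336875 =-424.12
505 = 505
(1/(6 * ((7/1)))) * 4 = 2/21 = 0.10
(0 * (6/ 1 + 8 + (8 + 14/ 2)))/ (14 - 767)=0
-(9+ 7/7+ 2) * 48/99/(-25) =64/275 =0.23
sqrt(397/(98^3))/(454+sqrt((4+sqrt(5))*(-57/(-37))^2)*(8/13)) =sqrt(794)/(1372*(8*sqrt(3249*sqrt(5)/1369+12996/1369)/13+454)) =0.00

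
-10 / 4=-5 / 2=-2.50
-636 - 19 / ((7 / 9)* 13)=-58047 / 91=-637.88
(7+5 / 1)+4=16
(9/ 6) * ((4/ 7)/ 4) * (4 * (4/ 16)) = 0.21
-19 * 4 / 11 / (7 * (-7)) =76 / 539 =0.14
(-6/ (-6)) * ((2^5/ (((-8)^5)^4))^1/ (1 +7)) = 1/ 288230376151711744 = 0.00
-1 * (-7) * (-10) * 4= -280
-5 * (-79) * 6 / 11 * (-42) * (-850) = 84609000 / 11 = 7691727.27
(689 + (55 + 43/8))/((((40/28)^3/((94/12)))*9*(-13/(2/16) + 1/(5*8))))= -19329079/8983440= -2.15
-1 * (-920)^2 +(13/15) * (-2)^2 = -12695948/15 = -846396.53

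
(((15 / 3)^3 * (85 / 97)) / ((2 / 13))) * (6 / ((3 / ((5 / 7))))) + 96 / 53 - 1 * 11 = 1007.93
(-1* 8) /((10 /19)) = -76 /5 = -15.20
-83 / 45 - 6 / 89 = -7657 / 4005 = -1.91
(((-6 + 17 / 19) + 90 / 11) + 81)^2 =308775184 / 43681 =7068.87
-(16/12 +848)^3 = -16542390592/27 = -612681133.04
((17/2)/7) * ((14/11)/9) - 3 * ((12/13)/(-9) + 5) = -18688/1287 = -14.52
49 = 49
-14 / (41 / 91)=-1274 / 41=-31.07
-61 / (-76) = 61 / 76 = 0.80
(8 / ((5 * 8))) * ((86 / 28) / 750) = 43 / 52500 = 0.00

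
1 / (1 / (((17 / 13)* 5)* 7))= 595 / 13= 45.77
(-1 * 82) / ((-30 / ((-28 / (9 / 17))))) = -19516 / 135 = -144.56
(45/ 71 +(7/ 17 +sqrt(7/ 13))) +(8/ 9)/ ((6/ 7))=sqrt(91)/ 13 +67870/ 32589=2.82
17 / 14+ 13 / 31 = 709 / 434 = 1.63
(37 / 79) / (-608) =-37 / 48032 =-0.00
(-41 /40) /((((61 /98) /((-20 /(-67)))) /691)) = -1388219 /4087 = -339.67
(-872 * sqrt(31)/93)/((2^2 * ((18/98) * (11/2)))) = -21364 * sqrt(31)/9207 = -12.92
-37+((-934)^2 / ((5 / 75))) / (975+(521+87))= 8229.17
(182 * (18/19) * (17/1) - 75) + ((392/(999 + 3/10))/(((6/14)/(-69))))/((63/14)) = 4856628619/1708803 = 2842.12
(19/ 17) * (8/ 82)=76/ 697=0.11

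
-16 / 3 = -5.33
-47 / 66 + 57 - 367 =-20507 / 66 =-310.71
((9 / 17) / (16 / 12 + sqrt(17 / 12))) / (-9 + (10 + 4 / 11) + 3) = 99 / 221 - 99 * sqrt(51) / 1768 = 0.05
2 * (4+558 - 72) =980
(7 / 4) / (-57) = -7 / 228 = -0.03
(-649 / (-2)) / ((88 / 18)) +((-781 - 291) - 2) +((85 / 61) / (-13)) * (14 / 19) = -121464607 / 120536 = -1007.70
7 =7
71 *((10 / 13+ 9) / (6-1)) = 9017 / 65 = 138.72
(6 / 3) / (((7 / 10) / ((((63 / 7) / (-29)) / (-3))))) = 0.30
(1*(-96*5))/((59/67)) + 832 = 16928/59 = 286.92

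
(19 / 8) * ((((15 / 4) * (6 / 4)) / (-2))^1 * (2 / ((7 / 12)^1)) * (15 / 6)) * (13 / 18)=-18525 / 448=-41.35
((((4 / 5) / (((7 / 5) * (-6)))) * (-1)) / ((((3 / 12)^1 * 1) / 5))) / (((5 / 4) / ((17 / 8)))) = 3.24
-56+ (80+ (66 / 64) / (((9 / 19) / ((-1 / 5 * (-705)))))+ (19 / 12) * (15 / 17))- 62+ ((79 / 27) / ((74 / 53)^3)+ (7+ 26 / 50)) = 5188609534957 / 18599781600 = 278.96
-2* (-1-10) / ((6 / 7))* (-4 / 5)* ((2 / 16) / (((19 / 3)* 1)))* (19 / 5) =-77 / 50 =-1.54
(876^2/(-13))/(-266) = 383688/1729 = 221.91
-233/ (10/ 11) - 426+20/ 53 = -361419/ 530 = -681.92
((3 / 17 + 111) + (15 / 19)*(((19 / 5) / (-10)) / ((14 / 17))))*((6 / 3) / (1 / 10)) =263733 / 119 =2216.24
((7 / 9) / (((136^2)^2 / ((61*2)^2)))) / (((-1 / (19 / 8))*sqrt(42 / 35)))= -494893*sqrt(30) / 36947017728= -0.00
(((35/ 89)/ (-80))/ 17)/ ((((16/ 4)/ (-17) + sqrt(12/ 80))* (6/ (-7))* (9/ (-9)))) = -833* sqrt(15)/ 2336784-245/ 292098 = -0.00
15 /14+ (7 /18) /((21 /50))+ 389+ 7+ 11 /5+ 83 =913243 /1890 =483.20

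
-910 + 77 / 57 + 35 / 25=-258566 / 285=-907.25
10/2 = 5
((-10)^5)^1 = -100000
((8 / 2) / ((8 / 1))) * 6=3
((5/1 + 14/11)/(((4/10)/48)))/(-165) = -552/121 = -4.56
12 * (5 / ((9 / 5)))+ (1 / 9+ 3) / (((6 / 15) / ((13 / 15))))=1082 / 27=40.07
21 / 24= 7 / 8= 0.88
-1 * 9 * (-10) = 90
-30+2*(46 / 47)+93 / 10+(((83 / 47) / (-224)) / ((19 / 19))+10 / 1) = -8.75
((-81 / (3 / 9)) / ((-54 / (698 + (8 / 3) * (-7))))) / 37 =3057 / 37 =82.62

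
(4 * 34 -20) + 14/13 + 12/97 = 147790/1261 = 117.20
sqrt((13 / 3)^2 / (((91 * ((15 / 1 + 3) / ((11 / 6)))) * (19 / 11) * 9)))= 11 * sqrt(5187) / 21546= 0.04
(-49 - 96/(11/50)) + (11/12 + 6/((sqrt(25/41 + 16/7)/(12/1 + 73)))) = -63947/132 + 170 * sqrt(238497)/277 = -184.73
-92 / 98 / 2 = -23 / 49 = -0.47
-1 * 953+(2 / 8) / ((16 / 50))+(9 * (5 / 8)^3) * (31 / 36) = -950.33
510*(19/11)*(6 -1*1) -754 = 40156/11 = 3650.55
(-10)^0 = 1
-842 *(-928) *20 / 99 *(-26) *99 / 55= -81263104 / 11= -7387554.91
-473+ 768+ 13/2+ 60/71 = 42933/142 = 302.35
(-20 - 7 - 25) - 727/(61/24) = -20620/61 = -338.03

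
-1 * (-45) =45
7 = 7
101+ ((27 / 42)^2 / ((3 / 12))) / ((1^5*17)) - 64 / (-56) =102.24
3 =3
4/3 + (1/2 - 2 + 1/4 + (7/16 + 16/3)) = 281/48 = 5.85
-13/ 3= -4.33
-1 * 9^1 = -9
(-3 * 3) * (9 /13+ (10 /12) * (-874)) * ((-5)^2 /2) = 1064175 /13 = 81859.62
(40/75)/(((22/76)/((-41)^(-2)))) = 304/277365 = 0.00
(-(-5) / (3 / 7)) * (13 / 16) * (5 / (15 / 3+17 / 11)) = 25025 / 3456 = 7.24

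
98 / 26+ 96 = 99.77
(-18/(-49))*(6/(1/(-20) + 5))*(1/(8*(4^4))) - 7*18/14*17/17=-620913/68992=-9.00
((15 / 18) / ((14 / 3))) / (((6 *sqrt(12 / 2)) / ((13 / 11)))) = 65 *sqrt(6) / 11088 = 0.01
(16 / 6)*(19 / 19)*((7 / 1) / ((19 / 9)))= 168 / 19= 8.84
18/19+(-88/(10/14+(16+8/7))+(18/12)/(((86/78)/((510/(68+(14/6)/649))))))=84136037009/13521656375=6.22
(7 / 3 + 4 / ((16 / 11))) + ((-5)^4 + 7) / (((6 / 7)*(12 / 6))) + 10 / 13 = 19475 / 52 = 374.52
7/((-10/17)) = -119/10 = -11.90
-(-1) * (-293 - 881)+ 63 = -1111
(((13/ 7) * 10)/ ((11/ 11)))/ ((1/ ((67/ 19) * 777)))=966810/ 19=50884.74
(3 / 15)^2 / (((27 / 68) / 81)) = 204 / 25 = 8.16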